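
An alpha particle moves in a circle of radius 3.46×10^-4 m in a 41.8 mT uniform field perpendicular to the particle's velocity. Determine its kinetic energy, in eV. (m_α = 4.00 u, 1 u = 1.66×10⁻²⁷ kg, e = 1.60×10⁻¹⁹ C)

K ≈ 0.0101 eV

v = qBr/m = (2×1.60×10^-19)(0.0418)(3.46×10^-4) / (6.64×10^-27) = 697 m/s.
K = ½mv² = 0.5·(6.64×10^-27)·(697)² = 1.61×10^-21 J = 0.0101 eV.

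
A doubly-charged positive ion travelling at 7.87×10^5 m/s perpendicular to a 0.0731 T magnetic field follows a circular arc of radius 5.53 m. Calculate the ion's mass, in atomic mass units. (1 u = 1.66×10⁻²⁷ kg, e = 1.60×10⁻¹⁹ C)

qvB = mv²/r ⇒ m = qBr/v.
m = (2×1.60×10^-19)(0.0731)(5.53) / (7.87×10^5) = 1.64×10^-25 kg = 99.0 u.

m ≈ 99.0 u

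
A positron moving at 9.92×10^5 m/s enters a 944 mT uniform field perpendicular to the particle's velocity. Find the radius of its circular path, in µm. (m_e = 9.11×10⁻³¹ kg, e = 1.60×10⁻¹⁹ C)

r ≈ 5.98 µm

The magnetic force provides the centripetal force: qvB = mv²/r, so r = mv/(qB).
r = (9.11×10^-31 kg)(9.92×10^5 m/s) / [(1×1.60×10^-19 C)(0.944 T)] = 5.98×10^-6 m.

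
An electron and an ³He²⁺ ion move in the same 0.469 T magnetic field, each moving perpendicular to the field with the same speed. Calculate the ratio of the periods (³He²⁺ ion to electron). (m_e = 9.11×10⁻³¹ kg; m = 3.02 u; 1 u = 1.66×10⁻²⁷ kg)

T = 2πm/(qB) is independent of speed, so T₂/T₁ = (m₂/q₂)/(m₁/q₁).
T_{³He²⁺ ion}/T_{electron} = (5.01×10^-27/2e) / (9.11×10^-31/1e) = 2750.

ratio ≈ 2750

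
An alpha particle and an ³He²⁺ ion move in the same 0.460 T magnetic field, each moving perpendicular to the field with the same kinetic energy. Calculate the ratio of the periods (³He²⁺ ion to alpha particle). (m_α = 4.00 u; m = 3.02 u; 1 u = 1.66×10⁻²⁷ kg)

T = 2πm/(qB) is independent of speed, so T₂/T₁ = (m₂/q₂)/(m₁/q₁).
T_{³He²⁺ ion}/T_{alpha particle} = (5.01×10^-27/2e) / (6.64×10^-27/2e) = 0.755.

ratio ≈ 0.755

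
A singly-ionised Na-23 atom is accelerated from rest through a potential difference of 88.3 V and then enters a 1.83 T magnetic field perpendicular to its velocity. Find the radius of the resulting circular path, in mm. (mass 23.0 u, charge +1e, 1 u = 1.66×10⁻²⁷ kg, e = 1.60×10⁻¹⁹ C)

r ≈ 3.55 mm

The kinetic energy gained is K = qV = (1×1.60×10^-19)(88.3) = 1.41×10^-17 J.
v = √(2K/m) = 2.72×10^4 m/s.
r = mv/(qB) = (3.82×10^-26)(2.72×10^4) / [(1×1.60×10^-19)(1.83)] = 3.55×10^-3 m.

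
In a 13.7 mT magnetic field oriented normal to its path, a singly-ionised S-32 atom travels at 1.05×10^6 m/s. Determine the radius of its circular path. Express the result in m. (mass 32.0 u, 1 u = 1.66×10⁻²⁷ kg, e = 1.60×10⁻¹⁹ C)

The magnetic force provides the centripetal force: qvB = mv²/r, so r = mv/(qB).
r = (5.31×10^-26 kg)(1.05×10^6 m/s) / [(1×1.60×10^-19 C)(0.0137 T)] = 25.4 m.

r ≈ 25.4 m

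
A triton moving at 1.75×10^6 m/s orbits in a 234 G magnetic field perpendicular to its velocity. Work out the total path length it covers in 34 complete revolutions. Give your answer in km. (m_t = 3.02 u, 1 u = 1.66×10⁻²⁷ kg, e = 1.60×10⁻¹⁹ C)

L ≈ 0.501 km

r = mv/(qB) = 2.34 m, so one revolution covers 2πr = 14.7 m.
In 34 revolutions: L = 34·2πr = 501 m.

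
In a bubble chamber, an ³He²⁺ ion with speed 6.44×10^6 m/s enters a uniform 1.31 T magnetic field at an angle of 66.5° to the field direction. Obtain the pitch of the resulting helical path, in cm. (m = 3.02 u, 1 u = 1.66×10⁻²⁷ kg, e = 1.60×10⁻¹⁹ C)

The velocity component along B is v∥ = v cos66.5° = 2.57×10^6 m/s.
The cyclotron period T = 2πm/(qB) = 7.51×10^-8 s is set by m, q, B alone.
Pitch = v∥·T = (2.57×10^6)(7.51×10^-8) = 0.193 m.

pitch ≈ 19.3 cm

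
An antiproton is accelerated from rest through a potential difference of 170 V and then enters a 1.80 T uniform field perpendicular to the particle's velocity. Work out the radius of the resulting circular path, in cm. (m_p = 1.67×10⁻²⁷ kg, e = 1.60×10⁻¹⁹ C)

r ≈ 0.105 cm

The kinetic energy gained is K = qV = (1×1.60×10^-19)(170) = 2.72×10^-17 J.
v = √(2K/m) = 1.80×10^5 m/s.
r = mv/(qB) = (1.67×10^-27)(1.80×10^5) / [(1×1.60×10^-19)(1.80)] = 1.05×10^-3 m.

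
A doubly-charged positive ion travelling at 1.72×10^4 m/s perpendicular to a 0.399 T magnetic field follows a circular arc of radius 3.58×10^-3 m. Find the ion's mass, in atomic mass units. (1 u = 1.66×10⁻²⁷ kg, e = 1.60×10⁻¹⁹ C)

qvB = mv²/r ⇒ m = qBr/v.
m = (2×1.60×10^-19)(0.399)(3.58×10^-3) / (1.72×10^4) = 2.66×10^-26 kg = 16.0 u.

m ≈ 16.0 u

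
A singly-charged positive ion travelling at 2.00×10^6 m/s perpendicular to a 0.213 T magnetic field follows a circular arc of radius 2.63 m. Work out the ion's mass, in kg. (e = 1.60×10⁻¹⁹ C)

qvB = mv²/r ⇒ m = qBr/v.
m = (1×1.60×10^-19)(0.213)(2.63) / (2.00×10^6) = 4.48×10^-26 kg.

m ≈ 4.48×10^-26 kg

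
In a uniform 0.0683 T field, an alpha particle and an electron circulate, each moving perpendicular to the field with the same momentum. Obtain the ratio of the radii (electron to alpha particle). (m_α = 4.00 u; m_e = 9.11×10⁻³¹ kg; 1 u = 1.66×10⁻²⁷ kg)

ratio ≈ 2.00

r = p/(qB) ⇒ at equal p, r ∝ 1/q.
r_{electron}/r_{alpha particle} = 2.00.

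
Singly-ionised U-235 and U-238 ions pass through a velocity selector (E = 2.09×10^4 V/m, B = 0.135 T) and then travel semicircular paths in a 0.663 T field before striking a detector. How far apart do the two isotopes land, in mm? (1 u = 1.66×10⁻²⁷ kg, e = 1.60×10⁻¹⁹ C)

Δd ≈ 14.5 mm

Both emerge at v = E/B₁ = 1.55×10^5 m/s.
r = mv/(qB₂), so r₁ = 0.56932 m and r₂ = 0.57659 m, giving Δr = 7.27×10^-3 m.
After a semicircle each ion lands a diameter 2r from the entry slit, so the separation is 2Δr = 0.0145 m.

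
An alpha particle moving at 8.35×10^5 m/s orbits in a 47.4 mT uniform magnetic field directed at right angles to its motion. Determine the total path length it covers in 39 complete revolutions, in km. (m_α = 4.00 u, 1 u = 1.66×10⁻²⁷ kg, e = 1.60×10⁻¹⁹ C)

r = mv/(qB) = 0.366 m, so one revolution covers 2πr = 2.30 m.
In 39 revolutions: L = 39·2πr = 89.6 m.

L ≈ 0.0896 km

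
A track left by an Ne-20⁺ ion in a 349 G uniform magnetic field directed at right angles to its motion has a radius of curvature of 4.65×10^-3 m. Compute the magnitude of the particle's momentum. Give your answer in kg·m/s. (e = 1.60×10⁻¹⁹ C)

p ≈ 2.60×10^-23 kg·m/s

Since qvB = mv²/r, the momentum p = mv = qBr.
p = (1×1.60×10^-19)(0.0349)(4.65×10^-3) = 2.60×10^-23 kg·m/s.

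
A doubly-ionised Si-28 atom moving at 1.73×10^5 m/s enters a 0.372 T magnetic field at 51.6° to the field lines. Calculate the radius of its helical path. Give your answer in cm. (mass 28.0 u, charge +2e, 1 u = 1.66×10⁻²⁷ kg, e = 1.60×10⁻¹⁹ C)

r ≈ 5.29 cm

Only the perpendicular component v⊥ = v sin51.6° = 1.36×10^5 m/s is bent by the field.
r = m v⊥ /(qB) = (4.65×10^-26)(1.36×10^5) / [(2×1.60×10^-19)(0.372)] = 0.0529 m.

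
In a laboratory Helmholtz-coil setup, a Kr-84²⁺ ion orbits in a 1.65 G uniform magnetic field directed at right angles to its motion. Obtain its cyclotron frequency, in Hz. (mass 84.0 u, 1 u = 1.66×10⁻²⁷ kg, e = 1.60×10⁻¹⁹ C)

f = qB/(2πm) = (2×1.60×10^-19)(1.65×10^-4) / [2π(1.39×10^-25)] = 60.3 Hz.

f ≈ 60.3 Hz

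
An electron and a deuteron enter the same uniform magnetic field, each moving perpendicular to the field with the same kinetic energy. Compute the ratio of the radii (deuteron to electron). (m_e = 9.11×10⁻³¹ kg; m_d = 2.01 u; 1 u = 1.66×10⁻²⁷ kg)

ratio ≈ 60.5

r = √(2mK)/(qB) ⇒ at equal K, r ∝ √m/q.
r_{deuteron}/r_{electron} = 60.5.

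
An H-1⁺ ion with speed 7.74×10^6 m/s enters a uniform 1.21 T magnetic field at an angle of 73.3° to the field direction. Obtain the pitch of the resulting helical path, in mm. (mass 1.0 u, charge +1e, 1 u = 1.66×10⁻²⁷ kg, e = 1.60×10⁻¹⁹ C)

The velocity component along B is v∥ = v cos73.3° = 2.22×10^6 m/s.
The cyclotron period T = 2πm/(qB) = 5.39×10^-8 s is set by m, q, B alone.
Pitch = v∥·T = (2.22×10^6)(5.39×10^-8) = 0.120 m.

pitch ≈ 120 mm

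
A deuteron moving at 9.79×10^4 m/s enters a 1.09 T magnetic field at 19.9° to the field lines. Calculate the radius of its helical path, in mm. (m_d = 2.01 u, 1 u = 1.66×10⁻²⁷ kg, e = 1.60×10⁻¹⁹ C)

r ≈ 0.638 mm

Only the perpendicular component v⊥ = v sin19.9° = 3.33×10^4 m/s is bent by the field.
r = m v⊥ /(qB) = (3.34×10^-27)(3.33×10^4) / [(1×1.60×10^-19)(1.09)] = 6.38×10^-4 m.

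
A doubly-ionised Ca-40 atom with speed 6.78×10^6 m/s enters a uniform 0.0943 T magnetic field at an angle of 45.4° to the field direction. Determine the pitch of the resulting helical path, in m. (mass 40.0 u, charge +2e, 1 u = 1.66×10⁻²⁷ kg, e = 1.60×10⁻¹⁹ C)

pitch ≈ 65.8 m

The velocity component along B is v∥ = v cos45.4° = 4.76×10^6 m/s.
The cyclotron period T = 2πm/(qB) = 1.38×10^-5 s is set by m, q, B alone.
Pitch = v∥·T = (4.76×10^6)(1.38×10^-5) = 65.8 m.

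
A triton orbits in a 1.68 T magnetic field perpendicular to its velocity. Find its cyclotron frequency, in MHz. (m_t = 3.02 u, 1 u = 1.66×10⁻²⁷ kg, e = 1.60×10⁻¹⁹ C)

f = qB/(2πm) = (1×1.60×10^-19)(1.68) / [2π(5.01×10^-27)] = 8.53×10^6 Hz.

f ≈ 8.53 MHz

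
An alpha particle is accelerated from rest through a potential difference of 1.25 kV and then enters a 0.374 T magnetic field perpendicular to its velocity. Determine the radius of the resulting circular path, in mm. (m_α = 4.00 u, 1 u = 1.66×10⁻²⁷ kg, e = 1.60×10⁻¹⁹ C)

r ≈ 19.3 mm

The kinetic energy gained is K = qV = (2×1.60×10^-19)(1250) = 4.00×10^-16 J.
v = √(2K/m) = 3.47×10^5 m/s.
r = mv/(qB) = (6.64×10^-27)(3.47×10^5) / [(2×1.60×10^-19)(0.374)] = 0.0193 m.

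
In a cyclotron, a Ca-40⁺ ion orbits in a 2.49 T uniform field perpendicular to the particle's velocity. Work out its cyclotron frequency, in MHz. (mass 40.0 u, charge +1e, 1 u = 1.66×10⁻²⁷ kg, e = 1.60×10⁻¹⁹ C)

f = qB/(2πm) = (1×1.60×10^-19)(2.49) / [2π(6.64×10^-26)] = 9.55×10^5 Hz.

f ≈ 0.955 MHz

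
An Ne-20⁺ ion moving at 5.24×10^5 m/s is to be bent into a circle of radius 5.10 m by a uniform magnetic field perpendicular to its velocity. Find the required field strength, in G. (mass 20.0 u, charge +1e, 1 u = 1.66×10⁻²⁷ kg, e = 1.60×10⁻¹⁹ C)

B ≈ 213 G

qvB = mv²/r gives B = mv/(qr).
B = (3.32×10^-26)(5.24×10^5) / [(1×1.60×10^-19)(5.10)] = 0.0213 T.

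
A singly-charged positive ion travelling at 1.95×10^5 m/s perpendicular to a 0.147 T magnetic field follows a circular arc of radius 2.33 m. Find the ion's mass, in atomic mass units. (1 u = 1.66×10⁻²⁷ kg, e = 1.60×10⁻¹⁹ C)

m ≈ 169 u

qvB = mv²/r ⇒ m = qBr/v.
m = (1×1.60×10^-19)(0.147)(2.33) / (1.95×10^5) = 2.81×10^-25 kg = 169 u.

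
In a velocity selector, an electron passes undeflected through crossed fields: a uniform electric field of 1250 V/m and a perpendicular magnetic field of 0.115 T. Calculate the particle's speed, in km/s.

For zero net force, qE = qvB, so v = E/B.
v = (1250) / (0.115) = 1.09×10^4 m/s.

v ≈ 10.9 km/s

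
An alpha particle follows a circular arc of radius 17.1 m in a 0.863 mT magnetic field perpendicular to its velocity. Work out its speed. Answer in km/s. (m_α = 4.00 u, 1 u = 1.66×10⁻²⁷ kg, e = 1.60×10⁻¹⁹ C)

v ≈ 711 km/s

From qvB = mv²/r, v = qBr/m.
v = (2×1.60×10^-19)(8.63×10^-4)(17.1) / (6.64×10^-27) = 7.11×10^5 m/s.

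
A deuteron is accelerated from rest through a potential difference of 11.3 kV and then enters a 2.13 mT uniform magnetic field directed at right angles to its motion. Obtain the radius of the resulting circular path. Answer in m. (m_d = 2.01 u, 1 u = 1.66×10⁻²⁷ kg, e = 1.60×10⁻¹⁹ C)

The kinetic energy gained is K = qV = (1×1.60×10^-19)(1.13×10^4) = 1.81×10^-15 J.
v = √(2K/m) = 1.04×10^6 m/s.
r = mv/(qB) = (3.34×10^-27)(1.04×10^6) / [(1×1.60×10^-19)(2.13×10^-3)] = 10.2 m.

r ≈ 10.2 m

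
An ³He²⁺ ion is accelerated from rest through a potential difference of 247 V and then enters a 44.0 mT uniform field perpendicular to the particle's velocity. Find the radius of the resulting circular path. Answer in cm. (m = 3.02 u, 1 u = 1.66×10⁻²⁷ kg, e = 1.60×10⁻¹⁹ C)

r ≈ 6.32 cm

The kinetic energy gained is K = qV = (2×1.60×10^-19)(247) = 7.90×10^-17 J.
v = √(2K/m) = 1.78×10^5 m/s.
r = mv/(qB) = (5.01×10^-27)(1.78×10^5) / [(2×1.60×10^-19)(0.0440)] = 0.0632 m.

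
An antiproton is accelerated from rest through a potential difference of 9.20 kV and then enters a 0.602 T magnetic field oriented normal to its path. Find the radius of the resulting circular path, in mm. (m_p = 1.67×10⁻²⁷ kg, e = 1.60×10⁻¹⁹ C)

r ≈ 23.0 mm

The kinetic energy gained is K = qV = (1×1.60×10^-19)(9200) = 1.47×10^-15 J.
v = √(2K/m) = 1.33×10^6 m/s.
r = mv/(qB) = (1.67×10^-27)(1.33×10^6) / [(1×1.60×10^-19)(0.602)] = 0.0230 m.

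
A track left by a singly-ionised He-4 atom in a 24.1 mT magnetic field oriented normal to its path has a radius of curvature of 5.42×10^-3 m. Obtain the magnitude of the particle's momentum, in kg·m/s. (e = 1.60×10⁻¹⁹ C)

p ≈ 2.09×10^-23 kg·m/s

Since qvB = mv²/r, the momentum p = mv = qBr.
p = (1×1.60×10^-19)(0.0241)(5.42×10^-3) = 2.09×10^-23 kg·m/s.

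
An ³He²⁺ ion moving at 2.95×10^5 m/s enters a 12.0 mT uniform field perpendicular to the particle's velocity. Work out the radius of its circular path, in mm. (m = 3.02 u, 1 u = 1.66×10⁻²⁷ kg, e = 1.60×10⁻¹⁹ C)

The magnetic force provides the centripetal force: qvB = mv²/r, so r = mv/(qB).
r = (5.01×10^-27 kg)(2.95×10^5 m/s) / [(2×1.60×10^-19 C)(0.0120 T)] = 0.385 m.

r ≈ 385 mm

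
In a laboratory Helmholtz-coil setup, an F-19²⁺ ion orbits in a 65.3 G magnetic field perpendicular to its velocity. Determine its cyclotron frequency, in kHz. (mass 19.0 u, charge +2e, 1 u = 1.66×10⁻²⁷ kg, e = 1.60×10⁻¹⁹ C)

f = qB/(2πm) = (2×1.60×10^-19)(6.53×10^-3) / [2π(3.15×10^-26)] = 1.05×10^4 Hz.

f ≈ 10.5 kHz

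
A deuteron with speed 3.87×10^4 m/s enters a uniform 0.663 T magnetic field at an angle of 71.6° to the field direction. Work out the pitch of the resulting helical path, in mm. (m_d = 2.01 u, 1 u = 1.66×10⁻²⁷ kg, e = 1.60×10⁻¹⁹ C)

The velocity component along B is v∥ = v cos71.6° = 1.22×10^4 m/s.
The cyclotron period T = 2πm/(qB) = 1.98×10^-7 s is set by m, q, B alone.
Pitch = v∥·T = (1.22×10^4)(1.98×10^-7) = 2.41×10^-3 m.

pitch ≈ 2.41 mm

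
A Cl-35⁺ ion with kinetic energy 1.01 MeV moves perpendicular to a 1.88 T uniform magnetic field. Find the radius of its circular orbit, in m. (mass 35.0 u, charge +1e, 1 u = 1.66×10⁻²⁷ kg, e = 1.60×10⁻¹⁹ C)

Convert the energy: K = 1.01 MeV = 1.62×10^-13 J.
v = √(2K/m) = √(2·1.62×10^-13/5.81×10^-26) = 2.36×10^6 m/s.
r = mv/(qB) = (5.81×10^-26)(2.36×10^6) / [(1×1.60×10^-19)(1.88)] = 0.456 m.

r ≈ 0.456 m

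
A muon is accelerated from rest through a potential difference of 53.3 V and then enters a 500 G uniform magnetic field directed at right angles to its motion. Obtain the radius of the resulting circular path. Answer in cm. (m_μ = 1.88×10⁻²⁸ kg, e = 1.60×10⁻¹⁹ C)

The kinetic energy gained is K = qV = (1×1.60×10^-19)(53.3) = 8.53×10^-18 J.
v = √(2K/m) = 3.01×10^5 m/s.
r = mv/(qB) = (1.88×10^-28)(3.01×10^5) / [(1×1.60×10^-19)(0.0500)] = 7.08×10^-3 m.

r ≈ 0.708 cm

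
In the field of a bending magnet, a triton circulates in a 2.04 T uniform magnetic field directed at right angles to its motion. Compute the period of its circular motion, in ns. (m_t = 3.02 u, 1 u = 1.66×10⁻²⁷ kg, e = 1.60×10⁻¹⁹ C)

The cyclotron period is independent of speed: T = 2πm/(qB).
T = 2π(5.01×10^-27) / [(1×1.60×10^-19)(2.04)] = 9.65×10^-8 s.

T ≈ 96.5 ns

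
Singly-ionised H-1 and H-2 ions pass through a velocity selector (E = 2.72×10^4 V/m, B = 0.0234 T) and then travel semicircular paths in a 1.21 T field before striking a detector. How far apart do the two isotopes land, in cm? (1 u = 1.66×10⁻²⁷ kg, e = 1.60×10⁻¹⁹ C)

Both emerge at v = E/B₁ = 1.16×10^6 m/s.
r = mv/(qB₂), so r₁ = 9.967×10^-3 m and r₂ = 0.01993 m, giving Δr = 9.97×10^-3 m.
After a semicircle each ion lands a diameter 2r from the entry slit, so the separation is 2Δr = 0.0199 m.

Δd ≈ 1.99 cm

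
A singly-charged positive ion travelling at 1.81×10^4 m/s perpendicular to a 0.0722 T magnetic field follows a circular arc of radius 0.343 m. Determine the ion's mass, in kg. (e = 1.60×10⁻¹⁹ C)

m ≈ 2.19×10^-25 kg

qvB = mv²/r ⇒ m = qBr/v.
m = (1×1.60×10^-19)(0.0722)(0.343) / (1.81×10^4) = 2.19×10^-25 kg.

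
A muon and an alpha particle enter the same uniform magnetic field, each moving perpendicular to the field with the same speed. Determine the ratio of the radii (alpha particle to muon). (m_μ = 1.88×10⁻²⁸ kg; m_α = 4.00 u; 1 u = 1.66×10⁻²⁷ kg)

r = mv/(qB) ⇒ at equal v, r ∝ m/q.
r_{alpha particle}/r_{muon} = 17.7.

ratio ≈ 17.7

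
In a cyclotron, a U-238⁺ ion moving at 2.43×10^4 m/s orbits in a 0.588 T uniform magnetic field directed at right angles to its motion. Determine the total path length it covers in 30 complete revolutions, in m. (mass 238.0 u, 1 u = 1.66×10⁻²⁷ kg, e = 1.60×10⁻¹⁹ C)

L ≈ 19.2 m

r = mv/(qB) = 0.102 m, so one revolution covers 2πr = 0.641 m.
In 30 revolutions: L = 30·2πr = 19.2 m.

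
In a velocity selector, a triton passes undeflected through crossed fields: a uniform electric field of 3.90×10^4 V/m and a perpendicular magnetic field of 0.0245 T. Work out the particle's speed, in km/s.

For zero net force, qE = qvB, so v = E/B.
v = (3.90×10^4) / (0.0245) = 1.59×10^6 m/s.

v ≈ 1590 km/s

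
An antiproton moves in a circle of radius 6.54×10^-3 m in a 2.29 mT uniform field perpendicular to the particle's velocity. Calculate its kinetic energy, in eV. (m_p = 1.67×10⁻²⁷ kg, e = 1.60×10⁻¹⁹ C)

K ≈ 0.0107 eV

v = qBr/m = (1×1.60×10^-19)(2.29×10^-3)(6.54×10^-3) / (1.67×10^-27) = 1430 m/s.
K = ½mv² = 0.5·(1.67×10^-27)·(1430)² = 1.72×10^-21 J = 0.0107 eV.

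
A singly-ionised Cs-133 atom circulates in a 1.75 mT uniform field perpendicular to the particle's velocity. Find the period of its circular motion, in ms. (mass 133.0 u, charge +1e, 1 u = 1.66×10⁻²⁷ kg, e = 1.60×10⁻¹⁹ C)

T ≈ 4.95 ms

The cyclotron period is independent of speed: T = 2πm/(qB).
T = 2π(2.21×10^-25) / [(1×1.60×10^-19)(1.75×10^-3)] = 4.95×10^-3 s.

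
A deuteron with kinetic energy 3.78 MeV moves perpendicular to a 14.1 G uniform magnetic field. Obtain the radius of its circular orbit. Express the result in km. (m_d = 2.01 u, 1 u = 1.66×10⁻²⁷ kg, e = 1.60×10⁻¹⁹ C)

Convert the energy: K = 3.78 MeV = 6.05×10^-13 J.
v = √(2K/m) = √(2·6.05×10^-13/3.34×10^-27) = 1.90×10^7 m/s.
r = mv/(qB) = (3.34×10^-27)(1.90×10^7) / [(1×1.60×10^-19)(1.41×10^-3)] = 282 m.

r ≈ 0.282 km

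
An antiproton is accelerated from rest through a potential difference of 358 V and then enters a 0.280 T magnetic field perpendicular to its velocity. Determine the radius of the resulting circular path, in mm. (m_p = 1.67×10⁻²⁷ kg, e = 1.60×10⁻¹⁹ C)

The kinetic energy gained is K = qV = (1×1.60×10^-19)(358) = 5.73×10^-17 J.
v = √(2K/m) = 2.62×10^5 m/s.
r = mv/(qB) = (1.67×10^-27)(2.62×10^5) / [(1×1.60×10^-19)(0.280)] = 9.76×10^-3 m.

r ≈ 9.76 mm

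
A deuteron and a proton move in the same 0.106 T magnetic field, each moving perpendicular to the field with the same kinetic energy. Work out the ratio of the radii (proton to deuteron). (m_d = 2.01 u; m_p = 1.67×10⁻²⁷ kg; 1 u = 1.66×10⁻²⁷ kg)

ratio ≈ 0.707

r = √(2mK)/(qB) ⇒ at equal K, r ∝ √m/q.
r_{proton}/r_{deuteron} = 0.707.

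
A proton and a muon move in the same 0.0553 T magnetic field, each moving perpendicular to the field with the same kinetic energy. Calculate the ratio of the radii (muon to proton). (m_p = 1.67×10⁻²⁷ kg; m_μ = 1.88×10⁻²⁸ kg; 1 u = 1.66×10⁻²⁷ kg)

r = √(2mK)/(qB) ⇒ at equal K, r ∝ √m/q.
r_{muon}/r_{proton} = 0.336.

ratio ≈ 0.336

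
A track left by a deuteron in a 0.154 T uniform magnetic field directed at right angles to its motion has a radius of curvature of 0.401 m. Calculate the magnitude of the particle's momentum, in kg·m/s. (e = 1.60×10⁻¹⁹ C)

p ≈ 9.88×10^-21 kg·m/s

Since qvB = mv²/r, the momentum p = mv = qBr.
p = (1×1.60×10^-19)(0.154)(0.401) = 9.88×10^-21 kg·m/s.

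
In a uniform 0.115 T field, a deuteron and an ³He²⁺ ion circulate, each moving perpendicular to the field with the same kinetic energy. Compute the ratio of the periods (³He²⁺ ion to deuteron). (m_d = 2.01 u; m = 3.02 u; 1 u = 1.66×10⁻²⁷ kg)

ratio ≈ 0.751

T = 2πm/(qB) is independent of speed, so T₂/T₁ = (m₂/q₂)/(m₁/q₁).
T_{³He²⁺ ion}/T_{deuteron} = (5.01×10^-27/2e) / (3.34×10^-27/1e) = 0.751.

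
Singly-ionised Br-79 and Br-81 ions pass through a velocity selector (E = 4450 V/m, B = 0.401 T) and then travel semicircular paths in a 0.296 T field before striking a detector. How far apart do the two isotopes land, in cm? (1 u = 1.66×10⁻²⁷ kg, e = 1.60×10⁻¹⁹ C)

Δd ≈ 0.156 cm

Both emerge at v = E/B₁ = 1.11×10^4 m/s.
r = mv/(qB₂), so r₁ = 0.030728 m and r₂ = 0.031506 m, giving Δr = 7.78×10^-4 m.
After a semicircle each ion lands a diameter 2r from the entry slit, so the separation is 2Δr = 1.56×10^-3 m.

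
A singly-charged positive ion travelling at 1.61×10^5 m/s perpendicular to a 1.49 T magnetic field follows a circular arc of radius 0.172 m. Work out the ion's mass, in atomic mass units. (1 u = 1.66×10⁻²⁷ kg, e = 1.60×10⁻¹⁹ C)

qvB = mv²/r ⇒ m = qBr/v.
m = (1×1.60×10^-19)(1.49)(0.172) / (1.61×10^5) = 2.55×10^-25 kg = 153 u.

m ≈ 153 u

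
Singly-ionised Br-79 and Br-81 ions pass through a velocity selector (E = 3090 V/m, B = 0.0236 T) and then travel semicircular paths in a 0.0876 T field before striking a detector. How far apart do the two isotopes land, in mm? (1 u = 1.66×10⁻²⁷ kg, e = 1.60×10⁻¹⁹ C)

Both emerge at v = E/B₁ = 1.31×10^5 m/s.
r = mv/(qB₂), so r₁ = 1.2251 m and r₂ = 1.2561 m, giving Δr = 0.0310 m.
After a semicircle each ion lands a diameter 2r from the entry slit, so the separation is 2Δr = 0.0620 m.

Δd ≈ 62.0 mm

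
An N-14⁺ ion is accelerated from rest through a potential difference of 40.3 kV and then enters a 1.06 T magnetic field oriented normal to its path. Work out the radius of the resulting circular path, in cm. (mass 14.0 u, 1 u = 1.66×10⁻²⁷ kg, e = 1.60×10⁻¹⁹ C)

r ≈ 10.2 cm

The kinetic energy gained is K = qV = (1×1.60×10^-19)(4.03×10^4) = 6.45×10^-15 J.
v = √(2K/m) = 7.45×10^5 m/s.
r = mv/(qB) = (2.32×10^-26)(7.45×10^5) / [(1×1.60×10^-19)(1.06)] = 0.102 m.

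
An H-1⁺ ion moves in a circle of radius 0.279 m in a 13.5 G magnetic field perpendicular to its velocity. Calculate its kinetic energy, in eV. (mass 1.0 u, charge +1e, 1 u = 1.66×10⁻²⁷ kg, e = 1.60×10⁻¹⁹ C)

K ≈ 6.84 eV

v = qBr/m = (1×1.60×10^-19)(1.35×10^-3)(0.279) / (1.66×10^-27) = 3.63×10^4 m/s.
K = ½mv² = 0.5·(1.66×10^-27)·(3.63×10^4)² = 1.09×10^-18 J = 6.84 eV.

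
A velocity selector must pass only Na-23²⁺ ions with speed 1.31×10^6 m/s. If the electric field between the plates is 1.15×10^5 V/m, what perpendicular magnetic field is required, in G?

B ≈ 878 G

qE = qvB ⇒ B = E/v = (1.15×10^5) / (1.31×10^6) = 0.0878 T.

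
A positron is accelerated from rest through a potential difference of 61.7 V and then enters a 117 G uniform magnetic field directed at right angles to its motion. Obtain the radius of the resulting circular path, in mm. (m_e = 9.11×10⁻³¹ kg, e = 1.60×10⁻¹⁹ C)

The kinetic energy gained is K = qV = (1×1.60×10^-19)(61.7) = 9.87×10^-18 J.
v = √(2K/m) = 4.66×10^6 m/s.
r = mv/(qB) = (9.11×10^-31)(4.66×10^6) / [(1×1.60×10^-19)(0.0117)] = 2.27×10^-3 m.

r ≈ 2.27 mm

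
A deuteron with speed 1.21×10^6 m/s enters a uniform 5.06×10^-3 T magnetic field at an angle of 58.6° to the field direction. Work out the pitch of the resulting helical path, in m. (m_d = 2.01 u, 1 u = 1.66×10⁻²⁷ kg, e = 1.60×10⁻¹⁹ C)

The velocity component along B is v∥ = v cos58.6° = 6.30×10^5 m/s.
The cyclotron period T = 2πm/(qB) = 2.59×10^-5 s is set by m, q, B alone.
Pitch = v∥·T = (6.30×10^5)(2.59×10^-5) = 16.3 m.

pitch ≈ 16.3 m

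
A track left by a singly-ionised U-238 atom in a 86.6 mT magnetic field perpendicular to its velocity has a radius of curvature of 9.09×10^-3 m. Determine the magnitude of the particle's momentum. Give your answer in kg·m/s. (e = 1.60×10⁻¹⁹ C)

p ≈ 1.26×10^-22 kg·m/s

Since qvB = mv²/r, the momentum p = mv = qBr.
p = (1×1.60×10^-19)(0.0866)(9.09×10^-3) = 1.26×10^-22 kg·m/s.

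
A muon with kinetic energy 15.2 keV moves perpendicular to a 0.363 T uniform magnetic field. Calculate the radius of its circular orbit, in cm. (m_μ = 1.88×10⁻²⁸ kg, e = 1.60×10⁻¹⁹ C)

Convert the energy: K = 15.2 keV = 2.43×10^-15 J.
v = √(2K/m) = √(2·2.43×10^-15/1.88×10^-28) = 5.09×10^6 m/s.
r = mv/(qB) = (1.88×10^-28)(5.09×10^6) / [(1×1.60×10^-19)(0.363)] = 0.0165 m.

r ≈ 1.65 cm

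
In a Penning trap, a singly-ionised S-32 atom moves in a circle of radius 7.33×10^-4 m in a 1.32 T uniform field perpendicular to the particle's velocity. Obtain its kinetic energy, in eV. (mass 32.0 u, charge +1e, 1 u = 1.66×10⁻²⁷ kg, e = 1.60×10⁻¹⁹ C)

K ≈ 1.41 eV

v = qBr/m = (1×1.60×10^-19)(1.32)(7.33×10^-4) / (5.31×10^-26) = 2910 m/s.
K = ½mv² = 0.5·(5.31×10^-26)·(2910)² = 2.26×10^-19 J = 1.41 eV.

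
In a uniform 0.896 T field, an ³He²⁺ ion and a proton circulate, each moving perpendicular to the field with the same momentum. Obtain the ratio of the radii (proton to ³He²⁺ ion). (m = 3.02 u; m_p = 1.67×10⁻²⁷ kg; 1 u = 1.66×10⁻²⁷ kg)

r = p/(qB) ⇒ at equal p, r ∝ 1/q.
r_{proton}/r_{³He²⁺ ion} = 2.00.

ratio ≈ 2.00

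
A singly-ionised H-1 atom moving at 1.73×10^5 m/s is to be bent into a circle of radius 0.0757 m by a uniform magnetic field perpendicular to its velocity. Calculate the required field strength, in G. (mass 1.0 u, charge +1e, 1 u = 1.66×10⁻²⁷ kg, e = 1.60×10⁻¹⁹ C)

B ≈ 237 G

qvB = mv²/r gives B = mv/(qr).
B = (1.66×10^-27)(1.73×10^5) / [(1×1.60×10^-19)(0.0757)] = 0.0237 T.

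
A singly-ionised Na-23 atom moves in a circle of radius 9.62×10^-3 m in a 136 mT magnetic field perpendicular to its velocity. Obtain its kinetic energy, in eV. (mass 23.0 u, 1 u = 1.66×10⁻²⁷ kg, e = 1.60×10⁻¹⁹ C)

K ≈ 3.59 eV

v = qBr/m = (1×1.60×10^-19)(0.136)(9.62×10^-3) / (3.82×10^-26) = 5480 m/s.
K = ½mv² = 0.5·(3.82×10^-26)·(5480)² = 5.74×10^-19 J = 3.59 eV.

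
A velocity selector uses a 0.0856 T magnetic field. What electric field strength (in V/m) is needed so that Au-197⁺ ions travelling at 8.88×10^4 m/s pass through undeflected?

E ≈ 7600 V/m

qE = qvB ⇒ E = vB = (8.88×10^4)(0.0856) = 7600 V/m.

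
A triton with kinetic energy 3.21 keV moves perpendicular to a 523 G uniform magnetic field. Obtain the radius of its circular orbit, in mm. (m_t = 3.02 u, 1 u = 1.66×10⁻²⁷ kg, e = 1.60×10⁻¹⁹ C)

r ≈ 271 mm

Convert the energy: K = 3.21 keV = 5.14×10^-16 J.
v = √(2K/m) = √(2·5.14×10^-16/5.01×10^-27) = 4.53×10^5 m/s.
r = mv/(qB) = (5.01×10^-27)(4.53×10^5) / [(1×1.60×10^-19)(0.0523)] = 0.271 m.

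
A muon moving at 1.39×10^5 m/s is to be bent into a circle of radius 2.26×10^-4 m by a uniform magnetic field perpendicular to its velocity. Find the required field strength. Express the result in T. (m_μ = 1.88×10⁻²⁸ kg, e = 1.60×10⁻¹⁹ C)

B ≈ 0.723 T

qvB = mv²/r gives B = mv/(qr).
B = (1.88×10^-28)(1.39×10^5) / [(1×1.60×10^-19)(2.26×10^-4)] = 0.723 T.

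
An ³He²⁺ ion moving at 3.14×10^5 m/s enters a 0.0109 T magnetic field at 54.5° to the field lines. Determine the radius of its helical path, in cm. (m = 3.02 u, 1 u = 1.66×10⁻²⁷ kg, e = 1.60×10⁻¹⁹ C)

Only the perpendicular component v⊥ = v sin54.5° = 2.56×10^5 m/s is bent by the field.
r = m v⊥ /(qB) = (5.01×10^-27)(2.56×10^5) / [(2×1.60×10^-19)(0.0109)] = 0.367 m.

r ≈ 36.7 cm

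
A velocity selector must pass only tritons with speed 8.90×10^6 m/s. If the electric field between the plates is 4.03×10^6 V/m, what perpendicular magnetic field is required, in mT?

B ≈ 453 mT

qE = qvB ⇒ B = E/v = (4.03×10^6) / (8.90×10^6) = 0.453 T.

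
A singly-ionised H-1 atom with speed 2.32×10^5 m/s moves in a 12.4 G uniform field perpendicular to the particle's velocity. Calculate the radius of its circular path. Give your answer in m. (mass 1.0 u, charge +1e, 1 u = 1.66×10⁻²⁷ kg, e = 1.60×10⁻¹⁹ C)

r ≈ 1.94 m

The magnetic force provides the centripetal force: qvB = mv²/r, so r = mv/(qB).
r = (1.66×10^-27 kg)(2.32×10^5 m/s) / [(1×1.60×10^-19 C)(1.24×10^-3 T)] = 1.94 m.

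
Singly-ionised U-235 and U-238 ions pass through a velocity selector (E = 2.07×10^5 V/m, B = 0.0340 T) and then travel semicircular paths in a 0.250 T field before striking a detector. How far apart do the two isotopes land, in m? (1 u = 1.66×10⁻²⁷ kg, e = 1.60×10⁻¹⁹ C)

Both emerge at v = E/B₁ = 6.09×10^6 m/s.
r = mv/(qB₂), so r₁ = 59.376 m and r₂ = 60.133 m, giving Δr = 0.758 m.
After a semicircle each ion lands a diameter 2r from the entry slit, so the separation is 2Δr = 1.52 m.

Δd ≈ 1.52 m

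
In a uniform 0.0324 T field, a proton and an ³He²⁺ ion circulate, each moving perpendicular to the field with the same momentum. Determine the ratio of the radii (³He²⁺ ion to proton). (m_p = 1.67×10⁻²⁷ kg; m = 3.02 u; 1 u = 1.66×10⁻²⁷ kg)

r = p/(qB) ⇒ at equal p, r ∝ 1/q.
r_{³He²⁺ ion}/r_{proton} = 0.500.

ratio ≈ 0.500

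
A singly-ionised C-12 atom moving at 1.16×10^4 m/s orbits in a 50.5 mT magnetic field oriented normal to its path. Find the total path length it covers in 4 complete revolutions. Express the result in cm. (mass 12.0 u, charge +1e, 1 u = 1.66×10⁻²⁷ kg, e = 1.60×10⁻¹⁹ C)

r = mv/(qB) = 0.0286 m, so one revolution covers 2πr = 0.180 m.
In 4 revolutions: L = 4·2πr = 0.719 m.

L ≈ 71.9 cm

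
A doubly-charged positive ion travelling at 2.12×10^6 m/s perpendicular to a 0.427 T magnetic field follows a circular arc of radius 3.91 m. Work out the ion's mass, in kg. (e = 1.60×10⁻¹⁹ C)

m ≈ 2.52×10^-25 kg

qvB = mv²/r ⇒ m = qBr/v.
m = (2×1.60×10^-19)(0.427)(3.91) / (2.12×10^6) = 2.52×10^-25 kg.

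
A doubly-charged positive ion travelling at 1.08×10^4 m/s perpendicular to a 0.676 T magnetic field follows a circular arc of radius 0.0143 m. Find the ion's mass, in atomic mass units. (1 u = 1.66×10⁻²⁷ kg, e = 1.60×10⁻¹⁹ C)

m ≈ 173 u

qvB = mv²/r ⇒ m = qBr/v.
m = (2×1.60×10^-19)(0.676)(0.0143) / (1.08×10^4) = 2.86×10^-25 kg = 173 u.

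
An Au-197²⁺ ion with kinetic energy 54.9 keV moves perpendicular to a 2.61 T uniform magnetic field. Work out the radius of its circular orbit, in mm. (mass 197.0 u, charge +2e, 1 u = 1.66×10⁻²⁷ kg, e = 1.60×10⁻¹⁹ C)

r ≈ 90.8 mm

Convert the energy: K = 54.9 keV = 8.78×10^-15 J.
v = √(2K/m) = √(2·8.78×10^-15/3.27×10^-25) = 2.32×10^5 m/s.
r = mv/(qB) = (3.27×10^-25)(2.32×10^5) / [(2×1.60×10^-19)(2.61)] = 0.0908 m.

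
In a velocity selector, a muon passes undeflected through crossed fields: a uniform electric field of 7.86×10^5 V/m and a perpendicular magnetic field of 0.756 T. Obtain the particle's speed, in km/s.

v ≈ 1040 km/s

For zero net force, qE = qvB, so v = E/B.
v = (7.86×10^5) / (0.756) = 1.04×10^6 m/s.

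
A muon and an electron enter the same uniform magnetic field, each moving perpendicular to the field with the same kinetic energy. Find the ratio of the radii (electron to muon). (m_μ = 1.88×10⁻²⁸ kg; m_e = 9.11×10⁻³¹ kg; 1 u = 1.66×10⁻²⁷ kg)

ratio ≈ 0.0696

r = √(2mK)/(qB) ⇒ at equal K, r ∝ √m/q.
r_{electron}/r_{muon} = 0.0696.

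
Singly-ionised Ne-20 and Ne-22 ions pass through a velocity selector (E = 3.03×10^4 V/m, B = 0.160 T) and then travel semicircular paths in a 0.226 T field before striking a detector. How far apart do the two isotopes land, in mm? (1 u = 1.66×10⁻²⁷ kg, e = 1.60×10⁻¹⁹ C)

Both emerge at v = E/B₁ = 1.89×10^5 m/s.
r = mv/(qB₂), so r₁ = 0.1739 m and r₂ = 0.1913 m, giving Δr = 0.0174 m.
After a semicircle each ion lands a diameter 2r from the entry slit, so the separation is 2Δr = 0.0348 m.

Δd ≈ 34.8 mm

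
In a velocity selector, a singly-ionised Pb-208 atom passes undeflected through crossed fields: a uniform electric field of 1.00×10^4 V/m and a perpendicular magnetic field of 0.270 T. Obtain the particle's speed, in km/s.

For zero net force, qE = qvB, so v = E/B.
v = (1.00×10^4) / (0.270) = 3.70×10^4 m/s.

v ≈ 37.0 km/s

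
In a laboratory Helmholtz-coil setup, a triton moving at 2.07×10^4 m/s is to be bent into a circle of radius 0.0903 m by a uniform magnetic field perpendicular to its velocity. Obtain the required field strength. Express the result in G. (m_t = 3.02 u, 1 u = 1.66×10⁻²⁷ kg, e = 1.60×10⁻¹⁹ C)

B ≈ 71.8 G

qvB = mv²/r gives B = mv/(qr).
B = (5.01×10^-27)(2.07×10^4) / [(1×1.60×10^-19)(0.0903)] = 7.18×10^-3 T.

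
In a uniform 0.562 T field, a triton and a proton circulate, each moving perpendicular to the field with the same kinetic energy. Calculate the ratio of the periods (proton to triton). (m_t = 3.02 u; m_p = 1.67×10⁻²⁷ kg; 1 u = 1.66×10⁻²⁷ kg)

T = 2πm/(qB) is independent of speed, so T₂/T₁ = (m₂/q₂)/(m₁/q₁).
T_{proton}/T_{triton} = (1.67×10^-27/1e) / (5.01×10^-27/1e) = 0.333.

ratio ≈ 0.333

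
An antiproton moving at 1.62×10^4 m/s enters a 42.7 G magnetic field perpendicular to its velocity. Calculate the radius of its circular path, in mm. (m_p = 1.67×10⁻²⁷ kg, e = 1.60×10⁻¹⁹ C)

r ≈ 39.6 mm

The magnetic force provides the centripetal force: qvB = mv²/r, so r = mv/(qB).
r = (1.67×10^-27 kg)(1.62×10^4 m/s) / [(1×1.60×10^-19 C)(4.27×10^-3 T)] = 0.0396 m.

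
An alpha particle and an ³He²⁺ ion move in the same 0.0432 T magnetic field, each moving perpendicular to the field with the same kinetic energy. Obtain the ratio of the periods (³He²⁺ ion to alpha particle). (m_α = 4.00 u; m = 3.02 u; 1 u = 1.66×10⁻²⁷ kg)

T = 2πm/(qB) is independent of speed, so T₂/T₁ = (m₂/q₂)/(m₁/q₁).
T_{³He²⁺ ion}/T_{alpha particle} = (5.01×10^-27/2e) / (6.64×10^-27/2e) = 0.755.

ratio ≈ 0.755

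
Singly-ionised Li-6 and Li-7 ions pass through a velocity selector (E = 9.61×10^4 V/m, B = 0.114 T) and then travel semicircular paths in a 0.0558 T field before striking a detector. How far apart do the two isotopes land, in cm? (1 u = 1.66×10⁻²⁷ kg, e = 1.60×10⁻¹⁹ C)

Both emerge at v = E/B₁ = 8.43×10^5 m/s.
r = mv/(qB₂), so r₁ = 0.9404 m and r₂ = 1.097 m, giving Δr = 0.157 m.
After a semicircle each ion lands a diameter 2r from the entry slit, so the separation is 2Δr = 0.313 m.

Δd ≈ 31.3 cm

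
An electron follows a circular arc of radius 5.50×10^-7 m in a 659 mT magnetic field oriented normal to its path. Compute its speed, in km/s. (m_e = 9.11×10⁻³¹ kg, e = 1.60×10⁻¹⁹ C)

From qvB = mv²/r, v = qBr/m.
v = (1×1.60×10^-19)(0.659)(5.50×10^-7) / (9.11×10^-31) = 6.37×10^4 m/s.

v ≈ 63.7 km/s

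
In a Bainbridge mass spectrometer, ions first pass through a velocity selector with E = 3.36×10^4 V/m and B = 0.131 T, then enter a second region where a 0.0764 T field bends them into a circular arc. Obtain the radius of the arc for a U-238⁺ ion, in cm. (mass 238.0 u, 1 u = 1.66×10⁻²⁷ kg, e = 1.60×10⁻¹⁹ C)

r ≈ 829 cm

The selector passes v = E/B = 3.36×10^4/0.131 = 2.56×10^5 m/s.
In the deflection region, r = mv/(qB₂) = (3.95×10^-25)(2.56×10^5) / [(1×1.60×10^-19)(0.0764)] = 8.29 m.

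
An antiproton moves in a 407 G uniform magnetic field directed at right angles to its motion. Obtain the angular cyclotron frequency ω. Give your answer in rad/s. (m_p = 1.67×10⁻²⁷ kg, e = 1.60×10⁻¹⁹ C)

ω = qB/m = (1×1.60×10^-19)(0.0407) / (1.67×10^-27) = 3.90×10^6 rad/s.

ω ≈ 3.90×10^6 rad/s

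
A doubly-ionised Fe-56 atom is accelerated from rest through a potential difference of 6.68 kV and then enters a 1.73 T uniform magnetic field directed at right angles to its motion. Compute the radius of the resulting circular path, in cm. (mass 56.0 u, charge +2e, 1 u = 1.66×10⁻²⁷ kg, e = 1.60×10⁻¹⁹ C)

r ≈ 3.60 cm

The kinetic energy gained is K = qV = (2×1.60×10^-19)(6680) = 2.14×10^-15 J.
v = √(2K/m) = 2.14×10^5 m/s.
r = mv/(qB) = (9.30×10^-26)(2.14×10^5) / [(2×1.60×10^-19)(1.73)] = 0.0360 m.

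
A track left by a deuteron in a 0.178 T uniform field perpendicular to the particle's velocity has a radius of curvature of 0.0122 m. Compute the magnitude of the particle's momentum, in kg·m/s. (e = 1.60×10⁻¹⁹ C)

p ≈ 3.47×10^-22 kg·m/s

Since qvB = mv²/r, the momentum p = mv = qBr.
p = (1×1.60×10^-19)(0.178)(0.0122) = 3.47×10^-22 kg·m/s.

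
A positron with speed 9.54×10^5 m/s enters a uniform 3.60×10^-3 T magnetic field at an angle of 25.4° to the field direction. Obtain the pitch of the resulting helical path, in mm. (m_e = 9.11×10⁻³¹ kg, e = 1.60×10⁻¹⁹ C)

The velocity component along B is v∥ = v cos25.4° = 8.62×10^5 m/s.
The cyclotron period T = 2πm/(qB) = 9.94×10^-9 s is set by m, q, B alone.
Pitch = v∥·T = (8.62×10^5)(9.94×10^-9) = 8.56×10^-3 m.

pitch ≈ 8.56 mm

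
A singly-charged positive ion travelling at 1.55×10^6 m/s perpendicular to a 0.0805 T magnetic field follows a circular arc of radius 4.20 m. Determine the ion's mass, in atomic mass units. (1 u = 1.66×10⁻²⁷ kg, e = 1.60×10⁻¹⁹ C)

qvB = mv²/r ⇒ m = qBr/v.
m = (1×1.60×10^-19)(0.0805)(4.20) / (1.55×10^6) = 3.49×10^-26 kg = 21.0 u.

m ≈ 21.0 u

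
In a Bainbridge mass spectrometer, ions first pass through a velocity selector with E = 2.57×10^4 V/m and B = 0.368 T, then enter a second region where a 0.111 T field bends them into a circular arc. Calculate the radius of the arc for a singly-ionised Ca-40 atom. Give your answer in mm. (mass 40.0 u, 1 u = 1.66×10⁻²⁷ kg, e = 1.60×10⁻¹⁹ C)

The selector passes v = E/B = 2.57×10^4/0.368 = 6.98×10^4 m/s.
In the deflection region, r = mv/(qB₂) = (6.64×10^-26)(6.98×10^4) / [(1×1.60×10^-19)(0.111)] = 0.261 m.

r ≈ 261 mm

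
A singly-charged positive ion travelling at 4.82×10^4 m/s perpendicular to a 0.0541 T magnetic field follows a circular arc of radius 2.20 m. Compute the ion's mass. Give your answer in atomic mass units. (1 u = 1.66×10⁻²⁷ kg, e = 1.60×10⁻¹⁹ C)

m ≈ 238 u

qvB = mv²/r ⇒ m = qBr/v.
m = (1×1.60×10^-19)(0.0541)(2.20) / (4.82×10^4) = 3.95×10^-25 kg = 238 u.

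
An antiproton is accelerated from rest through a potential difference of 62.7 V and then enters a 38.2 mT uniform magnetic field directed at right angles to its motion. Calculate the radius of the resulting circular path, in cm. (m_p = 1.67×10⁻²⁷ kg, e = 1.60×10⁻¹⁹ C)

r ≈ 2.99 cm

The kinetic energy gained is K = qV = (1×1.60×10^-19)(62.7) = 1.00×10^-17 J.
v = √(2K/m) = 1.10×10^5 m/s.
r = mv/(qB) = (1.67×10^-27)(1.10×10^5) / [(1×1.60×10^-19)(0.0382)] = 0.0299 m.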